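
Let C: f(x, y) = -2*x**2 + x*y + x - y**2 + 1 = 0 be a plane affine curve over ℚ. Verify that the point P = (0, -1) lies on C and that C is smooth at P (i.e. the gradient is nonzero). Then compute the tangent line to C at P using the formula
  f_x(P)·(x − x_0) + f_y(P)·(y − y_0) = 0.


Tangent line at P: 2*y + 2 = 0.

Step 1: f(0, -1) = 0, so P lies on C.
Step 2: partial derivatives
  f_x(x, y) = -4*x + y + 1, f_y(x, y) = x - 2*y.
  f_x(P) = 0, f_y(P) = 2 (gradient nonzero, so P is smooth).
Step 3: tangent line at P: 0·(x − 0) + 2·(y − -1) = 0.
Expanding: 2*y + 2 = 0.


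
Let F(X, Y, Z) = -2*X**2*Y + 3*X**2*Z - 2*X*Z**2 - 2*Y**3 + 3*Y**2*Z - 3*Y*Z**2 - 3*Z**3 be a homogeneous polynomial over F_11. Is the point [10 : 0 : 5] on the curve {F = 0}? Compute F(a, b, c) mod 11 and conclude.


F(10,0,5) ≡ 9 (mod 11); P is NOT on the curve.

Evaluate F(10, 0, 5) term-by-term (mod 11).
  -2*X**2*Y ↦ -2·100·0·1 = 0
  3*X**2*Z ↦ 3·100·1·5 = 1500
  -2*X*Z**2 ↦ -2·10·1·25 = -500
  -2*Y**3 ↦ -2·1·0·1 = 0
  3*Y**2*Z ↦ 3·1·0·5 = 0
  -3*Y*Z**2 ↦ -3·1·0·25 = 0
  -3*Z**3 ↦ -3·1·1·125 = -375
Sum: F(10, 0, 5) = (0) + (1500) + (-500) + (0) + (0) + (0) + (-375) = 625.
Reducing mod 11: 625 ≡ 9 (mod 11).
Since F(a, b, c) ≡ 9 ≠ 0 (mod 11), P does NOT lie on the curve.


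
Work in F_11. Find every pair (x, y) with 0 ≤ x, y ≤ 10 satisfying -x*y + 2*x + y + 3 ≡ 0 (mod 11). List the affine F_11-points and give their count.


Affine F_11-points: {(0, 8), (2, 7), (3, 10), (4, 0), (5, 6), (6, 3), (7, 1), (8, 9), (9, 4), (10, 5)}; count = 10.

For each of the 121 pairs (x, y) ∈ F_11², evaluate f(x, y) mod 11. Record the zeros.
  x = 0: [0↦3, 1↦4, 2↦5, 3↦6, 4↦7, 5↦8, 6↦9, 7↦10, 8↦0, 9↦1, 10↦2]  zeros at y ∈ {8}
  x = 1: [0↦5, 1↦5, 2↦5, 3↦5, 4↦5, 5↦5, 6↦5, 7↦5, 8↦5, 9↦5, 10↦5]  zeros at y ∈ ∅
  x = 2: [0↦7, 1↦6, 2↦5, 3↦4, 4↦3, 5↦2, 6↦1, 7↦0, 8↦10, 9↦9, 10↦8]  zeros at y ∈ {7}
  x = 3: [0↦9, 1↦7, 2↦5, 3↦3, 4↦1, 5↦10, 6↦8, 7↦6, 8↦4, 9↦2, 10↦0]  zeros at y ∈ {10}
  x = 4: [0↦0, 1↦8, 2↦5, 3↦2, 4↦10, 5↦7, 6↦4, 7↦1, 8↦9, 9↦6, 10↦3]  zeros at y ∈ {0}
  x = 5: [0↦2, 1↦9, 2↦5, 3↦1, 4↦8, 5↦4, 6↦0, 7↦7, 8↦3, 9↦10, 10↦6]  zeros at y ∈ {6}
  x = 6: [0↦4, 1↦10, 2↦5, 3↦0, 4↦6, 5↦1, 6↦7, 7↦2, 8↦8, 9↦3, 10↦9]  zeros at y ∈ {3}
  x = 7: [0↦6, 1↦0, 2↦5, 3↦10, 4↦4, 5↦9, 6↦3, 7↦8, 8↦2, 9↦7, 10↦1]  zeros at y ∈ {1}
  x = 8: [0↦8, 1↦1, 2↦5, 3↦9, 4↦2, 5↦6, 6↦10, 7↦3, 8↦7, 9↦0, 10↦4]  zeros at y ∈ {9}
  x = 9: [0↦10, 1↦2, 2↦5, 3↦8, 4↦0, 5↦3, 6↦6, 7↦9, 8↦1, 9↦4, 10↦7]  zeros at y ∈ {4}
  x = 10: [0↦1, 1↦3, 2↦5, 3↦7, 4↦9, 5↦0, 6↦2, 7↦4, 8↦6, 9↦8, 10↦10]  zeros at y ∈ {5}
Collecting zeros: affine points = {(0, 8), (2, 7), (3, 10), (4, 0), (5, 6), (6, 3), (7, 1), (8, 9), (9, 4), (10, 5)}.
Total count |C(F_11)_aff| = 10.


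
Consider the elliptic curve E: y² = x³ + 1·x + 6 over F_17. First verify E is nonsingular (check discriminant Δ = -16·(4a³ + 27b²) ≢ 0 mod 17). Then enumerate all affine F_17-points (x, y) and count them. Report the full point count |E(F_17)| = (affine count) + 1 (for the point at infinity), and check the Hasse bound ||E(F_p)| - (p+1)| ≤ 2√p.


Affine points = {(1, 5), (1, 12), (2, 4), (2, 13), (3, 6), (3, 11), (5, 0), (7, 4), (7, 13), (8, 4), (8, 13), (9, 8), (9, 9), (10, 8), (10, 9), (15, 8), (15, 9), (16, 2), (16, 15)}; affine count = 19; |E(F_17)| = 20.

Discriminant check: Δ ∝ 4a³ + 27b² = 4·1³ + 27·6² = 4·1 + 27·36 ≡ 7 (mod 17). Nonzero ⇒ E is nonsingular.
For each x ∈ F_17, compute rhs = x³ + 1·x + 6 mod 17, then count y ∈ F_17 with y² ≡ rhs.
  x = 0: rhs = 6, matching y values: none (0 points).
  x = 1: rhs = 8, matching y values: 5, 12 (2 points).
  x = 2: rhs = 16, matching y values: 4, 13 (2 points).
  x = 3: rhs = 2, matching y values: 6, 11 (2 points).
  x = 4: rhs = 6, matching y values: none (0 points).
  x = 5: rhs = 0, matching y values: 0 (1 points).
  x = 6: rhs = 7, matching y values: none (0 points).
  x = 7: rhs = 16, matching y values: 4, 13 (2 points).
  x = 8: rhs = 16, matching y values: 4, 13 (2 points).
  x = 9: rhs = 13, matching y values: 8, 9 (2 points).
  x = 10: rhs = 13, matching y values: 8, 9 (2 points).
  x = 11: rhs = 5, matching y values: none (0 points).
  x = 12: rhs = 12, matching y values: none (0 points).
  x = 13: rhs = 6, matching y values: none (0 points).
  x = 14: rhs = 10, matching y values: none (0 points).
  x = 15: rhs = 13, matching y values: 8, 9 (2 points).
  x = 16: rhs = 4, matching y values: 2, 15 (2 points).
Total affine count: 19.
Full point count |E(F_17)| = 19 + 1 = 20.
Hasse bound: |20 − (17+1)| = |2| = 2 ≤ 2√17 ≈ 8.2462 ✓.


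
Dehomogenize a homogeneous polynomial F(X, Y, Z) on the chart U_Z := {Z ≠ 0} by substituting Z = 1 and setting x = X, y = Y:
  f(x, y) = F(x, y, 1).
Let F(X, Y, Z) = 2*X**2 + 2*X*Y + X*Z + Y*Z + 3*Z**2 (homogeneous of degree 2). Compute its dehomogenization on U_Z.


f(x, y) = 2*x**2 + 2*x*y + x + y + 3

On U_Z we set Z = 1. Each monomial c·X^i·Y^j·Z^k in F becomes c·x^i·y^j·1^k = c·x^i·y^j.
Substituting Z = 1: F(X, Y, 1) = 2*x**2 + 2*x*y + x + y + 3.
Note: deg(f) ≤ deg(F) = 2; strict inequality happens when F is divisible by Z (lost terms).


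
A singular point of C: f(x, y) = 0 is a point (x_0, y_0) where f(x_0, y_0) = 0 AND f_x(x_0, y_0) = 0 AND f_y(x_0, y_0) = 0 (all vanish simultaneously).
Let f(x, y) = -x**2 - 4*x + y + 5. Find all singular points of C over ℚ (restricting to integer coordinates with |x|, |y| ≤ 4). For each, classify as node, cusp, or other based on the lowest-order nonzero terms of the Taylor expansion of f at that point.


No singular points in the scanned grid; C is smooth there.

Compute partial derivatives:
  f_x = -2*x - 4.
  f_y = 1.
f_y = 1 is a nonzero constant, so f_y never vanishes: no point (x, y) can satisfy f = f_x = f_y = 0. In particular no (x, y) ∈ {−4, ..., 4}² is singular; the curve is smooth.


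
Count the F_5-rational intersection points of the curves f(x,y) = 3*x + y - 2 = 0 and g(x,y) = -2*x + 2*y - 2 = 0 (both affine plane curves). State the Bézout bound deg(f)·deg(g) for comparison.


Common zeros: {(4, 0)}; count = 1; Bézout bound = 1.

deg(f) = 1, deg(g) = 1, so Bézout bound = 1.
Scan x ∈ F_5. For each x, list the y ∈ F_5 with f(x, y) ≡ 0 and those with g(x, y) ≡ 0 (mod 5); the common zeros in that column are the intersection.
  x = 0: f ≡ 0 at y ∈ {2}; g ≡ 0 at y ∈ {1}; common: ∅.
  x = 1: f ≡ 0 at y ∈ {4}; g ≡ 0 at y ∈ {2}; common: ∅.
  x = 2: f ≡ 0 at y ∈ {1}; g ≡ 0 at y ∈ {3}; common: ∅.
  x = 3: f ≡ 0 at y ∈ {3}; g ≡ 0 at y ∈ {4}; common: ∅.
  x = 4: f ≡ 0 at y ∈ {0}; g ≡ 0 at y ∈ {0}; common: {0}.
Collecting: common zeros = {(4, 0)}, so the count is 1.
Comparison with the Bézout bound: 1 ≤ 1 = deg(f)·deg(g), as expected for curves with no common component (the bound is attained).


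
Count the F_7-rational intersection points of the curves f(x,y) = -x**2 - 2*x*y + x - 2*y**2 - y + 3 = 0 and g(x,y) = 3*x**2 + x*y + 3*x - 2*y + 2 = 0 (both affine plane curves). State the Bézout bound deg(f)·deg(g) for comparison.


Common zeros: {(0, 1), (3, 4), (4, 4), (6, 3)}; count = 4; Bézout bound = 4.

deg(f) = 2, deg(g) = 2, so Bézout bound = 4.
Scan x ∈ F_7. For each x, list the y ∈ F_7 with f(x, y) ≡ 0 and those with g(x, y) ≡ 0 (mod 7); the common zeros in that column are the intersection.
  x = 0: f ≡ 0 at y ∈ {1, 2}; g ≡ 0 at y ∈ {1}; common: {1}.
  x = 1: f ≡ 0 at y ∈ ∅; g ≡ 0 at y ∈ {1}; common: ∅.
  x = 2: f ≡ 0 at y ∈ ∅; g ≡ 0 at y ∈ ∅; common: ∅.
  x = 3: f ≡ 0 at y ∈ {3, 4}; g ≡ 0 at y ∈ {4}; common: {4}.
  x = 4: f ≡ 0 at y ∈ {2, 4}; g ≡ 0 at y ∈ {4}; common: {4}.
  x = 5: f ≡ 0 at y ∈ ∅; g ≡ 0 at y ∈ {2}; common: ∅.
  x = 6: f ≡ 0 at y ∈ {1, 3}; g ≡ 0 at y ∈ {3}; common: {3}.
Collecting: common zeros = {(0, 1), (3, 4), (4, 4), (6, 3)}, so the count is 4.
Comparison with the Bézout bound: 4 ≤ 4 = deg(f)·deg(g), as expected for curves with no common component (the bound is attained).


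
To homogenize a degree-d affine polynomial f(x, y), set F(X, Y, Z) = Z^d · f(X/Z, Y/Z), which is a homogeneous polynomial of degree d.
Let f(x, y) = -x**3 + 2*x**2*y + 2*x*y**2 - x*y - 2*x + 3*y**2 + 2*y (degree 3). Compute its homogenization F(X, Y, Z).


F(X, Y, Z) = -X**3 + 2*X**2*Y + 2*X*Y**2 - X*Y*Z - 2*X*Z**2 + 3*Y**2*Z + 2*Y*Z**2

deg(f) = 3.
Substitute x = X/Z, y = Y/Z into f, then multiply by Z^3.
  monomial -1·x^3·y^0 ↦ -1·X^3·Y^0·Z^0.
  monomial 2·x^2·y^1 ↦ 2·X^2·Y^1·Z^0.
  monomial 2·x^1·y^2 ↦ 2·X^1·Y^2·Z^0.
  monomial -1·x^1·y^1 ↦ -1·X^1·Y^1·Z^1.
  monomial -2·x^1·y^0 ↦ -2·X^1·Y^0·Z^2.
  monomial 3·x^0·y^2 ↦ 3·X^0·Y^2·Z^1.
  monomial 2·x^0·y^1 ↦ 2·X^0·Y^1·Z^2.
Collecting: F(X, Y, Z) = -X**3 + 2*X**2*Y + 2*X*Y**2 - X*Y*Z - 2*X*Z**2 + 3*Y**2*Z + 2*Y*Z**2.


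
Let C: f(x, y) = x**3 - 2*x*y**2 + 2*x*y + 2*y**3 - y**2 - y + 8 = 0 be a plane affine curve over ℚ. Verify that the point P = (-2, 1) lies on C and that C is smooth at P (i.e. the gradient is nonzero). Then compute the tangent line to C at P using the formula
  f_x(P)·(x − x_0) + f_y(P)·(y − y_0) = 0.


Tangent line at P: 12*x + 7*y + 17 = 0.

Step 1: f(-2, 1) = 0, so P lies on C.
Step 2: partial derivatives
  f_x(x, y) = 3*x**2 - 2*y**2 + 2*y, f_y(x, y) = -4*x*y + 2*x + 6*y**2 - 2*y - 1.
  f_x(P) = 12, f_y(P) = 7 (gradient nonzero, so P is smooth).
Step 3: tangent line at P: 12·(x − -2) + 7·(y − 1) = 0.
Expanding: 12*x + 7*y + 17 = 0.


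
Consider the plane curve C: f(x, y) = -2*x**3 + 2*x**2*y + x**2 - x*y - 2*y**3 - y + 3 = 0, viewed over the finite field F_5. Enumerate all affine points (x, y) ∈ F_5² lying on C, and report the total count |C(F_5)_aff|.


Affine F_5-points: {(0, 1), (0, 2), (1, 1), (2, 2), (3, 1), (3, 2)}; count = 6.

For each of the 25 pairs (x, y) ∈ F_5², evaluate f(x, y) mod 5. Record the zeros.
  x = 0: [0↦3, 1↦0, 2↦0, 3↦1, 4↦1]  zeros at y ∈ {1, 2}
  x = 1: [0↦2, 1↦0, 2↦1, 3↦3, 4↦4]  zeros at y ∈ {1}
  x = 2: [0↦1, 1↦4, 2↦0, 3↦2, 4↦3]  zeros at y ∈ {2}
  x = 3: [0↦3, 1↦0, 2↦0, 3↦1, 4↦1]  zeros at y ∈ {1, 2}
  x = 4: [0↦1, 1↦1, 2↦4, 3↦3, 4↦1]  zeros at y ∈ ∅
Collecting zeros: affine points = {(0, 1), (0, 2), (1, 1), (2, 2), (3, 1), (3, 2)}.
Total count |C(F_5)_aff| = 6.


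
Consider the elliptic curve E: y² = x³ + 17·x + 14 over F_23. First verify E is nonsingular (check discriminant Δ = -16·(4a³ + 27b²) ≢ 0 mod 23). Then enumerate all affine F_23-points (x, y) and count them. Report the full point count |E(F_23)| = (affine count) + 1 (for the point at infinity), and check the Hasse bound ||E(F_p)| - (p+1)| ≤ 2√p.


Affine points = {(1, 3), (1, 20), (3, 0), (4, 10), (4, 13), (7, 4), (7, 19), (8, 8), (8, 15), (14, 11), (14, 12), (16, 9), (16, 14), (17, 8), (17, 15), (21, 8), (21, 15)}; affine count = 17; |E(F_23)| = 18.

Discriminant check: Δ ∝ 4a³ + 27b² = 4·17³ + 27·14² = 4·4913 + 27·196 ≡ 12 (mod 23). Nonzero ⇒ E is nonsingular.
For each x ∈ F_23, compute rhs = x³ + 17·x + 14 mod 23, then count y ∈ F_23 with y² ≡ rhs.
  x = 0: rhs = 14, matching y values: none (0 points).
  x = 1: rhs = 9, matching y values: 3, 20 (2 points).
  x = 2: rhs = 10, matching y values: none (0 points).
  x = 3: rhs = 0, matching y values: 0 (1 points).
  x = 4: rhs = 8, matching y values: 10, 13 (2 points).
  x = 5: rhs = 17, matching y values: none (0 points).
  x = 6: rhs = 10, matching y values: none (0 points).
  x = 7: rhs = 16, matching y values: 4, 19 (2 points).
  x = 8: rhs = 18, matching y values: 8, 15 (2 points).
  x = 9: rhs = 22, matching y values: none (0 points).
  x = 10: rhs = 11, matching y values: none (0 points).
  x = 11: rhs = 14, matching y values: none (0 points).
  x = 12: rhs = 14, matching y values: none (0 points).
  x = 13: rhs = 17, matching y values: none (0 points).
  x = 14: rhs = 6, matching y values: 11, 12 (2 points).
  x = 15: rhs = 10, matching y values: none (0 points).
  x = 16: rhs = 12, matching y values: 9, 14 (2 points).
  x = 17: rhs = 18, matching y values: 8, 15 (2 points).
  x = 18: rhs = 11, matching y values: none (0 points).
  x = 19: rhs = 20, matching y values: none (0 points).
  x = 20: rhs = 5, matching y values: none (0 points).
  x = 21: rhs = 18, matching y values: 8, 15 (2 points).
  x = 22: rhs = 19, matching y values: none (0 points).
Total affine count: 17.
Full point count |E(F_23)| = 17 + 1 = 18.
Hasse bound: |18 − (23+1)| = |-6| = 6 ≤ 2√23 ≈ 9.5917 ✓.


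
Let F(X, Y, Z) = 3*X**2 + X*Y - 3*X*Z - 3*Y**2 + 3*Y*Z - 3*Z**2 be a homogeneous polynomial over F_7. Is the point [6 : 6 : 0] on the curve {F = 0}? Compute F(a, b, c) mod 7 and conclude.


F(6,6,0) ≡ 1 (mod 7); P is NOT on the curve.

Evaluate F(6, 6, 0) term-by-term (mod 7).
  3*X**2 ↦ 3·36·1·1 = 108
  X*Y ↦ 1·6·6·1 = 36
  -3*X*Z ↦ -3·6·1·0 = 0
  -3*Y**2 ↦ -3·1·36·1 = -108
  3*Y*Z ↦ 3·1·6·0 = 0
  -3*Z**2 ↦ -3·1·1·0 = 0
Sum: F(6, 6, 0) = (108) + (36) + (0) + (-108) + (0) + (0) = 36.
Reducing mod 7: 36 ≡ 1 (mod 7).
Since F(a, b, c) ≡ 1 ≠ 0 (mod 7), P does NOT lie on the curve.


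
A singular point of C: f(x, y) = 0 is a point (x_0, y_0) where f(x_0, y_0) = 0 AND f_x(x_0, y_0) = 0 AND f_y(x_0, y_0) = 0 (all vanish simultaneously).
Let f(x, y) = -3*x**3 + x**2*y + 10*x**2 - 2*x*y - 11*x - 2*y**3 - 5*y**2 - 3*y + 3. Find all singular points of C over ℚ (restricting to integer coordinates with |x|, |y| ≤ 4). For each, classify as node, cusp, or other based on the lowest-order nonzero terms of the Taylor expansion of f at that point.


Singular points: {(1, -1)}; classification: cusp.

Compute partial derivatives:
  f_x = -9*x**2 + 2*x*y + 20*x - 2*y - 11.
  f_y = x**2 - 2*x - 6*y**2 - 10*y - 3.
Scan x_0 ∈ {−4, ..., 4}. For each x_0, f_y(x_0, y) is a polynomial in y; find its integer roots y ∈ {−4, ..., 4}, then test f_x and f at those candidates.
  x = -4: f_y(-4, y) = -6*y**2 - 10*y + 21; no integer root y with |y| ≤ 4.
  x = -3: f_y(-3, y) = -6*y**2 - 10*y + 12; no integer root y with |y| ≤ 4.
  x = -2: f_y(-2, y) = -6*y**2 - 10*y + 5; no integer root y with |y| ≤ 4.
  x = -1: f_y(-1, y) = -6*y**2 - 10*y; vanishes at y ∈ {0}. (-1, 0): f_x = -40 ≠ 0.
  x = 0: f_y(0, y) = -6*y**2 - 10*y - 3; no integer root y with |y| ≤ 4.
  x = 1: f_y(1, y) = -6*y**2 - 10*y - 4; vanishes at y ∈ {-1}. (1, -1): f_x = 0, f = 0 — SINGULAR.
  x = 2: f_y(2, y) = -6*y**2 - 10*y - 3; no integer root y with |y| ≤ 4.
  x = 3: f_y(3, y) = -6*y**2 - 10*y; vanishes at y ∈ {0}. (3, 0): f_x = -32 ≠ 0.
  x = 4: f_y(4, y) = -6*y**2 - 10*y + 5; no integer root y with |y| ≤ 4.
Only singular point on the grid: (1, -1).
Classify: substitute x = 1 + u, y = -1 + v and expand: f = -3*u**3 + u**2*v - 2*v**3 + v**2.
No constant or linear terms (consistent with a singular point). Quadratic part: v**2. Cubic part: -3*u**3 + u**2*v - 2*v**3.
The quadratic part v**2 is a perfect square, so there is a single (double) tangent line v = 0, i.e. y = -1. Restricting the cubic part to that line (v = 0) leaves -3*u**3 ≠ 0, so f is not divisible by v and the branch is v² ≈ 3*u**3 to lowest order — this is a cusp.
Classification: cusp.


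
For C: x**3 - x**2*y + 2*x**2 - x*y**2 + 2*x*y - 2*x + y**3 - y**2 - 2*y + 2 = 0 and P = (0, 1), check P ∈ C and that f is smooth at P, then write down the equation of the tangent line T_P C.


Tangent line at P: -x - y + 1 = 0.

Step 1: f(0, 1) = 0, so P lies on C.
Step 2: partial derivatives
  f_x(x, y) = 3*x**2 - 2*x*y + 4*x - y**2 + 2*y - 2, f_y(x, y) = -x**2 - 2*x*y + 2*x + 3*y**2 - 2*y - 2.
  f_x(P) = -1, f_y(P) = -1 (gradient nonzero, so P is smooth).
Step 3: tangent line at P: -1·(x − 0) + -1·(y − 1) = 0.
Expanding: -x - y + 1 = 0.


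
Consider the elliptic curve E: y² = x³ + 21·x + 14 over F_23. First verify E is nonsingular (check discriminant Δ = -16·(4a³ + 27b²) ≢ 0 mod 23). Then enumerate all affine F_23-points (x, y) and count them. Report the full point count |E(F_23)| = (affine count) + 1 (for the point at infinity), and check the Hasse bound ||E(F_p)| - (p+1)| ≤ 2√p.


Affine points = {(1, 6), (1, 17), (2, 8), (2, 15), (3, 9), (3, 14), (4, 1), (4, 22), (8, 2), (8, 21), (9, 9), (9, 14), (11, 9), (11, 14), (12, 4), (12, 19), (13, 0), (14, 4), (14, 19), (15, 1), (15, 22), (19, 2), (19, 21), (20, 4), (20, 19)}; affine count = 25; |E(F_23)| = 26.

Discriminant check: Δ ∝ 4a³ + 27b² = 4·21³ + 27·14² = 4·9261 + 27·196 ≡ 16 (mod 23). Nonzero ⇒ E is nonsingular.
For each x ∈ F_23, compute rhs = x³ + 21·x + 14 mod 23, then count y ∈ F_23 with y² ≡ rhs.
  x = 0: rhs = 14, matching y values: none (0 points).
  x = 1: rhs = 13, matching y values: 6, 17 (2 points).
  x = 2: rhs = 18, matching y values: 8, 15 (2 points).
  x = 3: rhs = 12, matching y values: 9, 14 (2 points).
  x = 4: rhs = 1, matching y values: 1, 22 (2 points).
  x = 5: rhs = 14, matching y values: none (0 points).
  x = 6: rhs = 11, matching y values: none (0 points).
  x = 7: rhs = 21, matching y values: none (0 points).
  x = 8: rhs = 4, matching y values: 2, 21 (2 points).
  x = 9: rhs = 12, matching y values: 9, 14 (2 points).
  x = 10: rhs = 5, matching y values: none (0 points).
  x = 11: rhs = 12, matching y values: 9, 14 (2 points).
  x = 12: rhs = 16, matching y values: 4, 19 (2 points).
  x = 13: rhs = 0, matching y values: 0 (1 points).
  x = 14: rhs = 16, matching y values: 4, 19 (2 points).
  x = 15: rhs = 1, matching y values: 1, 22 (2 points).
  x = 16: rhs = 7, matching y values: none (0 points).
  x = 17: rhs = 17, matching y values: none (0 points).
  x = 18: rhs = 14, matching y values: none (0 points).
  x = 19: rhs = 4, matching y values: 2, 21 (2 points).
  x = 20: rhs = 16, matching y values: 4, 19 (2 points).
  x = 21: rhs = 10, matching y values: none (0 points).
  x = 22: rhs = 15, matching y values: none (0 points).
Total affine count: 25.
Full point count |E(F_23)| = 25 + 1 = 26.
Hasse bound: |26 − (23+1)| = |2| = 2 ≤ 2√23 ≈ 9.5917 ✓.


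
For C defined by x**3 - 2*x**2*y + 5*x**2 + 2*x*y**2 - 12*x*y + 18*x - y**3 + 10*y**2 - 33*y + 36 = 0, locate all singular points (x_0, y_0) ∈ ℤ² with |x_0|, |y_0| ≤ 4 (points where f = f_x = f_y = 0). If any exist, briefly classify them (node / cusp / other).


Singular points: {(0, 3)}; classification: node.

Compute partial derivatives:
  f_x = 3*x**2 - 4*x*y + 10*x + 2*y**2 - 12*y + 18.
  f_y = -2*x**2 + 4*x*y - 12*x - 3*y**2 + 20*y - 33.
Scan x_0 ∈ {−4, ..., 4}. For each x_0, f_y(x_0, y) is a polynomial in y; find its integer roots y ∈ {−4, ..., 4}, then test f_x and f at those candidates.
  x = -4: f_y(-4, y) = -3*y**2 + 4*y - 17; no integer root y with |y| ≤ 4.
  x = -3: f_y(-3, y) = -3*y**2 + 8*y - 15; no integer root y with |y| ≤ 4.
  x = -2: f_y(-2, y) = -3*y**2 + 12*y - 17; no integer root y with |y| ≤ 4.
  x = -1: f_y(-1, y) = -3*y**2 + 16*y - 23; no integer root y with |y| ≤ 4.
  x = 0: f_y(0, y) = -3*y**2 + 20*y - 33; vanishes at y ∈ {3}. (0, 3): f_x = 0, f = 0 — SINGULAR.
  x = 1: f_y(1, y) = -3*y**2 + 24*y - 47; no integer root y with |y| ≤ 4.
  x = 2: f_y(2, y) = -3*y**2 + 28*y - 65; no integer root y with |y| ≤ 4.
  x = 3: f_y(3, y) = -3*y**2 + 32*y - 87; no integer root y with |y| ≤ 4.
  x = 4: f_y(4, y) = -3*y**2 + 36*y - 113; no integer root y with |y| ≤ 4.
Only singular point on the grid: (0, 3).
Classify: substitute x = 0 + u, y = 3 + v and expand: f = u**3 - 2*u**2*v - u**2 + 2*u*v**2 - v**3 + v**2.
No constant or linear terms (consistent with a singular point). Quadratic part: -u**2 + v**2. Cubic part: u**3 - 2*u**2*v + 2*u*v**2 - v**3.
The quadratic part v**2 - u**2 = (v − u)(v + u) splits into two distinct linear factors, so there are two distinct tangent lines y − 3 = ±(x − 0) — this is a node (ordinary double point).
Classification: node.


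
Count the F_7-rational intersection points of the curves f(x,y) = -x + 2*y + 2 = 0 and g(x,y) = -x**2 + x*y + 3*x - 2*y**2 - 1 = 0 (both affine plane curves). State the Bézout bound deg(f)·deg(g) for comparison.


Common zeros: {(1, 3), (3, 4)}; count = 2; Bézout bound = 2.

deg(f) = 1, deg(g) = 2, so Bézout bound = 2.
Scan x ∈ F_7. For each x, list the y ∈ F_7 with f(x, y) ≡ 0 and those with g(x, y) ≡ 0 (mod 7); the common zeros in that column are the intersection.
  x = 0: f ≡ 0 at y ∈ {6}; g ≡ 0 at y ∈ ∅; common: ∅.
  x = 1: f ≡ 0 at y ∈ {3}; g ≡ 0 at y ∈ {1, 3}; common: {3}.
  x = 2: f ≡ 0 at y ∈ {0}; g ≡ 0 at y ∈ ∅; common: ∅.
  x = 3: f ≡ 0 at y ∈ {4}; g ≡ 0 at y ∈ {1, 4}; common: {4}.
  x = 4: f ≡ 0 at y ∈ {1}; g ≡ 0 at y ∈ {4, 5}; common: ∅.
  x = 5: f ≡ 0 at y ∈ {5}; g ≡ 0 at y ∈ {3}; common: ∅.
  x = 6: f ≡ 0 at y ∈ {2}; g ≡ 0 at y ∈ ∅; common: ∅.
Collecting: common zeros = {(1, 3), (3, 4)}, so the count is 2.
Comparison with the Bézout bound: 2 ≤ 2 = deg(f)·deg(g), as expected for curves with no common component (the bound is attained).


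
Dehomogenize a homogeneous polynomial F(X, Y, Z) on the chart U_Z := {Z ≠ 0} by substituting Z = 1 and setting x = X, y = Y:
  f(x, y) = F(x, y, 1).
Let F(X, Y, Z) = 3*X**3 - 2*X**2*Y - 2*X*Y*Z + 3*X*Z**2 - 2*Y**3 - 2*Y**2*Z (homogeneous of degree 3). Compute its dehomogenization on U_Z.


f(x, y) = 3*x**3 - 2*x**2*y - 2*x*y + 3*x - 2*y**3 - 2*y**2

On U_Z we set Z = 1. Each monomial c·X^i·Y^j·Z^k in F becomes c·x^i·y^j·1^k = c·x^i·y^j.
Substituting Z = 1: F(X, Y, 1) = 3*x**3 - 2*x**2*y - 2*x*y + 3*x - 2*y**3 - 2*y**2.
Note: deg(f) ≤ deg(F) = 3; strict inequality happens when F is divisible by Z (lost terms).


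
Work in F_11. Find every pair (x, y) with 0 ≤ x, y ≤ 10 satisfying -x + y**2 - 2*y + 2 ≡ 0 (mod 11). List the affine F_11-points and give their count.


Affine F_11-points: {(1, 1), (2, 0), (2, 2), (4, 6), (4, 7), (5, 3), (5, 10), (6, 5), (6, 8), (10, 4), (10, 9)}; count = 11.

For each of the 121 pairs (x, y) ∈ F_11², evaluate f(x, y) mod 11. Record the zeros.
  x = 0: [0↦2, 1↦1, 2↦2, 3↦5, 4↦10, 5↦6, 6↦4, 7↦4, 8↦6, 9↦10, 10↦5]  zeros at y ∈ ∅
  x = 1: [0↦1, 1↦0, 2↦1, 3↦4, 4↦9, 5↦5, 6↦3, 7↦3, 8↦5, 9↦9, 10↦4]  zeros at y ∈ {1}
  x = 2: [0↦0, 1↦10, 2↦0, 3↦3, 4↦8, 5↦4, 6↦2, 7↦2, 8↦4, 9↦8, 10↦3]  zeros at y ∈ {0, 2}
  x = 3: [0↦10, 1↦9, 2↦10, 3↦2, 4↦7, 5↦3, 6↦1, 7↦1, 8↦3, 9↦7, 10↦2]  zeros at y ∈ ∅
  x = 4: [0↦9, 1↦8, 2↦9, 3↦1, 4↦6, 5↦2, 6↦0, 7↦0, 8↦2, 9↦6, 10↦1]  zeros at y ∈ {6, 7}
  x = 5: [0↦8, 1↦7, 2↦8, 3↦0, 4↦5, 5↦1, 6↦10, 7↦10, 8↦1, 9↦5, 10↦0]  zeros at y ∈ {3, 10}
  x = 6: [0↦7, 1↦6, 2↦7, 3↦10, 4↦4, 5↦0, 6↦9, 7↦9, 8↦0, 9↦4, 10↦10]  zeros at y ∈ {5, 8}
  x = 7: [0↦6, 1↦5, 2↦6, 3↦9, 4↦3, 5↦10, 6↦8, 7↦8, 8↦10, 9↦3, 10↦9]  zeros at y ∈ ∅
  x = 8: [0↦5, 1↦4, 2↦5, 3↦8, 4↦2, 5↦9, 6↦7, 7↦7, 8↦9, 9↦2, 10↦8]  zeros at y ∈ ∅
  x = 9: [0↦4, 1↦3, 2↦4, 3↦7, 4↦1, 5↦8, 6↦6, 7↦6, 8↦8, 9↦1, 10↦7]  zeros at y ∈ ∅
  x = 10: [0↦3, 1↦2, 2↦3, 3↦6, 4↦0, 5↦7, 6↦5, 7↦5, 8↦7, 9↦0, 10↦6]  zeros at y ∈ {4, 9}
Collecting zeros: affine points = {(1, 1), (2, 0), (2, 2), (4, 6), (4, 7), (5, 3), (5, 10), (6, 5), (6, 8), (10, 4), (10, 9)}.
Total count |C(F_11)_aff| = 11.


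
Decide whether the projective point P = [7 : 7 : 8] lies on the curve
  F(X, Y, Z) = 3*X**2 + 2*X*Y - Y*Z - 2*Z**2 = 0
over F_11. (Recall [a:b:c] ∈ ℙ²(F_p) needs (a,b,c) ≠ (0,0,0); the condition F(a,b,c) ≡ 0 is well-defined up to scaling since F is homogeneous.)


F(7,7,8) ≡ 6 (mod 11); P is NOT on the curve.

Evaluate F(7, 7, 8) term-by-term (mod 11).
  3*X**2 ↦ 3·49·1·1 = 147
  2*X*Y ↦ 2·7·7·1 = 98
  -Y*Z ↦ -1·1·7·8 = -56
  -2*Z**2 ↦ -2·1·1·64 = -128
Sum: F(7, 7, 8) = (147) + (98) + (-56) + (-128) = 61.
Reducing mod 11: 61 ≡ 6 (mod 11).
Since F(a, b, c) ≡ 6 ≠ 0 (mod 11), P does NOT lie on the curve.


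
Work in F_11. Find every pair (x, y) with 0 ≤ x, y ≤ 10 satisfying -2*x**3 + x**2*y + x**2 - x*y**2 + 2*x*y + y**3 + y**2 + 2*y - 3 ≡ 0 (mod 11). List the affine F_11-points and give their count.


Affine F_11-points: {(0, 9), (1, 6), (1, 7), (1, 9), (2, 3), (3, 6), (4, 9), (5, 6), (9, 3), (9, 8), (10, 0), (10, 10)}; count = 12.

For each of the 121 pairs (x, y) ∈ F_11², evaluate f(x, y) mod 11. Record the zeros.
  x = 0: [0↦8, 1↦1, 2↦2, 3↦6, 4↦8, 5↦3, 6↦8, 7↦7, 8↦6, 9↦0, 10↦6]  zeros at y ∈ {9}
  x = 1: [0↦7, 1↦2, 2↦3, 3↦5, 4↦3, 5↦3, 6↦0, 7↦0, 8↦9, 9↦0, 10↦1]  zeros at y ∈ {6, 7, 9}
  x = 2: [0↦7, 1↦6, 2↦9, 3↦0, 4↦7, 5↦3, 6↦5, 7↦8, 8↦7, 9↦8, 10↦6]  zeros at y ∈ {3}
  x = 3: [0↦7, 1↦1, 2↦8, 3↦1, 4↦8, 5↦2, 6↦0, 7↦8, 8↦10, 9↦1, 10↦9]  zeros at y ∈ {6}
  x = 4: [0↦6, 1↦8, 2↦10, 3↦7, 4↦5, 5↦10, 6↦6, 7↦10, 8↦6, 9↦0, 10↦9]  zeros at y ∈ {9}
  x = 5: [0↦3, 1↦4, 2↦3, 3↦6, 4↦8, 5↦4, 6↦0, 7↦2, 8↦5, 9↦4, 10↦5]  zeros at y ∈ {6}
  x = 6: [0↦8, 1↦10, 2↦8, 3↦8, 4↦5, 5↦5, 6↦3, 7↦5, 8↦6, 9↦1, 10↦7]  zeros at y ∈ ∅
  x = 7: [0↦9, 1↦3, 2↦2, 3↦1, 4↦6, 5↦1, 6↦3, 7↦7, 8↦8, 9↦1, 10↦3]  zeros at y ∈ ∅
  x = 8: [0↦5, 1↦4, 2↦6, 3↦6, 4↦10, 5↦2, 6↦10, 7↦7, 8↦10, 9↦3, 10↦3]  zeros at y ∈ ∅
  x = 9: [0↦6, 1↦1, 2↦8, 3↦0, 4↦5, 5↦7, 6↦1, 7↦4, 8↦0, 9↦6, 10↦6]  zeros at y ∈ {3, 8}
  x = 10: [0↦0, 1↦4, 2↦7, 3↦4, 4↦1, 5↦4, 6↦8, 7↦8, 8↦10, 9↦9, 10↦0]  zeros at y ∈ {0, 10}
Collecting zeros: affine points = {(0, 9), (1, 6), (1, 7), (1, 9), (2, 3), (3, 6), (4, 9), (5, 6), (9, 3), (9, 8), (10, 0), (10, 10)}.
Total count |C(F_11)_aff| = 12.


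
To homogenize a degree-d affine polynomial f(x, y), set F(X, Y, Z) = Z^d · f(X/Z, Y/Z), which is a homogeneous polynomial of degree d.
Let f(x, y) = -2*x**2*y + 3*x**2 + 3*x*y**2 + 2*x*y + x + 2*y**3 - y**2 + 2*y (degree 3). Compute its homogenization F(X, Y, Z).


F(X, Y, Z) = -2*X**2*Y + 3*X**2*Z + 3*X*Y**2 + 2*X*Y*Z + X*Z**2 + 2*Y**3 - Y**2*Z + 2*Y*Z**2

deg(f) = 3.
Substitute x = X/Z, y = Y/Z into f, then multiply by Z^3.
  monomial -2·x^2·y^1 ↦ -2·X^2·Y^1·Z^0.
  monomial 3·x^2·y^0 ↦ 3·X^2·Y^0·Z^1.
  monomial 3·x^1·y^2 ↦ 3·X^1·Y^2·Z^0.
  monomial 2·x^1·y^1 ↦ 2·X^1·Y^1·Z^1.
  monomial 1·x^1·y^0 ↦ 1·X^1·Y^0·Z^2.
  monomial 2·x^0·y^3 ↦ 2·X^0·Y^3·Z^0.
  monomial -1·x^0·y^2 ↦ -1·X^0·Y^2·Z^1.
  monomial 2·x^0·y^1 ↦ 2·X^0·Y^1·Z^2.
Collecting: F(X, Y, Z) = -2*X**2*Y + 3*X**2*Z + 3*X*Y**2 + 2*X*Y*Z + X*Z**2 + 2*Y**3 - Y**2*Z + 2*Y*Z**2.


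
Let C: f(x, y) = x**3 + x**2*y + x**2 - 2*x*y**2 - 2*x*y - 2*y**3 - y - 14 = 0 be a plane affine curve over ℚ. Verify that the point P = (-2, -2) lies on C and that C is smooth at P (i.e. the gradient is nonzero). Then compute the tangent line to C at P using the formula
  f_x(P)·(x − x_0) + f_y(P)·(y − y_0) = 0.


Tangent line at P: 12*x - 33*y - 42 = 0.

Step 1: f(-2, -2) = 0, so P lies on C.
Step 2: partial derivatives
  f_x(x, y) = 3*x**2 + 2*x*y + 2*x - 2*y**2 - 2*y, f_y(x, y) = x**2 - 4*x*y - 2*x - 6*y**2 - 1.
  f_x(P) = 12, f_y(P) = -33 (gradient nonzero, so P is smooth).
Step 3: tangent line at P: 12·(x − -2) + -33·(y − -2) = 0.
Expanding: 12*x - 33*y - 42 = 0.


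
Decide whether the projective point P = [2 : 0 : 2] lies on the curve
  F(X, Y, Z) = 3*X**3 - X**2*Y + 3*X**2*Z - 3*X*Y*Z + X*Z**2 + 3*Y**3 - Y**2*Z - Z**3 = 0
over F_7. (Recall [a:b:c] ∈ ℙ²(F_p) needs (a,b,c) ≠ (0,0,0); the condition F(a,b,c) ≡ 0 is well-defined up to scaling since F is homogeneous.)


F(2,0,2) ≡ 6 (mod 7); P is NOT on the curve.

Evaluate F(2, 0, 2) term-by-term (mod 7).
  3*X**3 ↦ 3·8·1·1 = 24
  -X**2*Y ↦ -1·4·0·1 = 0
  3*X**2*Z ↦ 3·4·1·2 = 24
  -3*X*Y*Z ↦ -3·2·0·2 = 0
  X*Z**2 ↦ 1·2·1·4 = 8
  3*Y**3 ↦ 3·1·0·1 = 0
  -Y**2*Z ↦ -1·1·0·2 = 0
  -Z**3 ↦ -1·1·1·8 = -8
Sum: F(2, 0, 2) = (24) + (0) + (24) + (0) + (8) + (0) + (0) + (-8) = 48.
Reducing mod 7: 48 ≡ 6 (mod 7).
Since F(a, b, c) ≡ 6 ≠ 0 (mod 7), P does NOT lie on the curve.


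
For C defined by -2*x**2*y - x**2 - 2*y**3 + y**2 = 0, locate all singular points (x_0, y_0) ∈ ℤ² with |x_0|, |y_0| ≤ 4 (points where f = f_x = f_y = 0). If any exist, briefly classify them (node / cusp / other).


Singular points: {(0, 0)}; classification: node.

Compute partial derivatives:
  f_x = -4*x*y - 2*x.
  f_y = -2*x**2 - 6*y**2 + 2*y.
Scan x_0 ∈ {−4, ..., 4}. For each x_0, f_y(x_0, y) is a polynomial in y; find its integer roots y ∈ {−4, ..., 4}, then test f_x and f at those candidates.
  x = -4: f_y(-4, y) = -6*y**2 + 2*y - 32; no integer root y with |y| ≤ 4.
  x = -3: f_y(-3, y) = -6*y**2 + 2*y - 18; no integer root y with |y| ≤ 4.
  x = -2: f_y(-2, y) = -6*y**2 + 2*y - 8; no integer root y with |y| ≤ 4.
  x = -1: f_y(-1, y) = -6*y**2 + 2*y - 2; no integer root y with |y| ≤ 4.
  x = 0: f_y(0, y) = -6*y**2 + 2*y; vanishes at y ∈ {0}. (0, 0): f_x = 0, f = 0 — SINGULAR.
  x = 1: f_y(1, y) = -6*y**2 + 2*y - 2; no integer root y with |y| ≤ 4.
  x = 2: f_y(2, y) = -6*y**2 + 2*y - 8; no integer root y with |y| ≤ 4.
  x = 3: f_y(3, y) = -6*y**2 + 2*y - 18; no integer root y with |y| ≤ 4.
  x = 4: f_y(4, y) = -6*y**2 + 2*y - 32; no integer root y with |y| ≤ 4.
Only singular point on the grid: (0, 0).
Classify: substitute x = 0 + u, y = 0 + v and expand: f = -2*u**2*v - u**2 - 2*v**3 + v**2.
No constant or linear terms (consistent with a singular point). Quadratic part: -u**2 + v**2. Cubic part: -2*u**2*v - 2*v**3.
The quadratic part v**2 - u**2 = (v − u)(v + u) splits into two distinct linear factors, so there are two distinct tangent lines y − 0 = ±(x − 0) — this is a node (ordinary double point).
Classification: node.


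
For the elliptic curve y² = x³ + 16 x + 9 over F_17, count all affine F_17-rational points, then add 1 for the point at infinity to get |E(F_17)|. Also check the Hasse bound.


Affine points = {(0, 3), (0, 14), (1, 3), (1, 14), (2, 7), (2, 10), (3, 4), (3, 13), (4, 1), (4, 16), (6, 7), (6, 10), (9, 7), (9, 10), (10, 8), (10, 9), (12, 5), (12, 12), (13, 0), (14, 6), (14, 11), (16, 3), (16, 14)}; affine count = 23; |E(F_17)| = 24.

Discriminant check: Δ ∝ 4a³ + 27b² = 4·16³ + 27·9² = 4·4096 + 27·81 ≡ 7 (mod 17). Nonzero ⇒ E is nonsingular.
For each x ∈ F_17, compute rhs = x³ + 16·x + 9 mod 17, then count y ∈ F_17 with y² ≡ rhs.
  x = 0: rhs = 9, matching y values: 3, 14 (2 points).
  x = 1: rhs = 9, matching y values: 3, 14 (2 points).
  x = 2: rhs = 15, matching y values: 7, 10 (2 points).
  x = 3: rhs = 16, matching y values: 4, 13 (2 points).
  x = 4: rhs = 1, matching y values: 1, 16 (2 points).
  x = 5: rhs = 10, matching y values: none (0 points).
  x = 6: rhs = 15, matching y values: 7, 10 (2 points).
  x = 7: rhs = 5, matching y values: none (0 points).
  x = 8: rhs = 3, matching y values: none (0 points).
  x = 9: rhs = 15, matching y values: 7, 10 (2 points).
  x = 10: rhs = 13, matching y values: 8, 9 (2 points).
  x = 11: rhs = 3, matching y values: none (0 points).
  x = 12: rhs = 8, matching y values: 5, 12 (2 points).
  x = 13: rhs = 0, matching y values: 0 (1 points).
  x = 14: rhs = 2, matching y values: 6, 11 (2 points).
  x = 15: rhs = 3, matching y values: none (0 points).
  x = 16: rhs = 9, matching y values: 3, 14 (2 points).
Total affine count: 23.
Full point count |E(F_17)| = 23 + 1 = 24.
Hasse bound: |24 − (17+1)| = |6| = 6 ≤ 2√17 ≈ 8.2462 ✓.


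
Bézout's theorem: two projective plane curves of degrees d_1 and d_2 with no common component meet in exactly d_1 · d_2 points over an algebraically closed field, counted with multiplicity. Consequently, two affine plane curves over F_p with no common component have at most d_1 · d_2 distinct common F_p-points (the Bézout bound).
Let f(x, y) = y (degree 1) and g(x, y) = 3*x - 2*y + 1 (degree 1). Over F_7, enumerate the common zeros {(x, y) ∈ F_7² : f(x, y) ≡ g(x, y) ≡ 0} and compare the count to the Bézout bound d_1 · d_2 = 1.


Common zeros: {(2, 0)}; count = 1; Bézout bound = 1.

deg(f) = 1, deg(g) = 1, so Bézout bound = 1.
Scan x ∈ F_7. For each x, list the y ∈ F_7 with f(x, y) ≡ 0 and those with g(x, y) ≡ 0 (mod 7); the common zeros in that column are the intersection.
  x = 0: f ≡ 0 at y ∈ {0}; g ≡ 0 at y ∈ {4}; common: ∅.
  x = 1: f ≡ 0 at y ∈ {0}; g ≡ 0 at y ∈ {2}; common: ∅.
  x = 2: f ≡ 0 at y ∈ {0}; g ≡ 0 at y ∈ {0}; common: {0}.
  x = 3: f ≡ 0 at y ∈ {0}; g ≡ 0 at y ∈ {5}; common: ∅.
  x = 4: f ≡ 0 at y ∈ {0}; g ≡ 0 at y ∈ {3}; common: ∅.
  x = 5: f ≡ 0 at y ∈ {0}; g ≡ 0 at y ∈ {1}; common: ∅.
  x = 6: f ≡ 0 at y ∈ {0}; g ≡ 0 at y ∈ {6}; common: ∅.
Collecting: common zeros = {(2, 0)}, so the count is 1.
Comparison with the Bézout bound: 1 ≤ 1 = deg(f)·deg(g), as expected for curves with no common component (the bound is attained).


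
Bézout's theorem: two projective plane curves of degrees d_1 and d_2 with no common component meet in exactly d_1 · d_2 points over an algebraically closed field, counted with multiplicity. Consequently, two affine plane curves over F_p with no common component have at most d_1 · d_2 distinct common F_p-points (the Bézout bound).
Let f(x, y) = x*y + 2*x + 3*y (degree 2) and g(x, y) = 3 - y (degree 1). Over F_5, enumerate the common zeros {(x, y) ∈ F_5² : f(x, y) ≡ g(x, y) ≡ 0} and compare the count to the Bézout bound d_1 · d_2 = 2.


Common zeros: ∅; count = 0; Bézout bound = 2.

deg(f) = 2, deg(g) = 1, so Bézout bound = 2.
Scan x ∈ F_5. For each x, list the y ∈ F_5 with f(x, y) ≡ 0 and those with g(x, y) ≡ 0 (mod 5); the common zeros in that column are the intersection.
  x = 0: f ≡ 0 at y ∈ {0}; g ≡ 0 at y ∈ {3}; common: ∅.
  x = 1: f ≡ 0 at y ∈ {2}; g ≡ 0 at y ∈ {3}; common: ∅.
  x = 2: f ≡ 0 at y ∈ ∅; g ≡ 0 at y ∈ {3}; common: ∅.
  x = 3: f ≡ 0 at y ∈ {4}; g ≡ 0 at y ∈ {3}; common: ∅.
  x = 4: f ≡ 0 at y ∈ {1}; g ≡ 0 at y ∈ {3}; common: ∅.
Collecting: common zeros = ∅, so the count is 0.
Comparison with the Bézout bound: 0 ≤ 2 = deg(f)·deg(g), as expected for curves with no common component (the affine F_5-count falls short of the bound because intersections may lie at infinity, over extension fields, or carry multiplicity).


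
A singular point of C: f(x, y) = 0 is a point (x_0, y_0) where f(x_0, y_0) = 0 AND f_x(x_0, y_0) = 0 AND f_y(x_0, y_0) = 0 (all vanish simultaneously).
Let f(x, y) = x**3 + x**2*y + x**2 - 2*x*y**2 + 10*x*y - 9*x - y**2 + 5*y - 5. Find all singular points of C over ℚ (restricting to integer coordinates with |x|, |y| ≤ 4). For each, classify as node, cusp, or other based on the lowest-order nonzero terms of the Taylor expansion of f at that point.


Singular points: {(-1, 2)}; classification: cusp.

Compute partial derivatives:
  f_x = 3*x**2 + 2*x*y + 2*x - 2*y**2 + 10*y - 9.
  f_y = x**2 - 4*x*y + 10*x - 2*y + 5.
Scan x_0 ∈ {−4, ..., 4}. For each x_0, f_y(x_0, y) is a polynomial in y; find its integer roots y ∈ {−4, ..., 4}, then test f_x and f at those candidates.
  x = -4: f_y(-4, y) = 14*y - 19; no integer root y with |y| ≤ 4.
  x = -3: f_y(-3, y) = 10*y - 16; no integer root y with |y| ≤ 4.
  x = -2: f_y(-2, y) = 6*y - 11; no integer root y with |y| ≤ 4.
  x = -1: f_y(-1, y) = 2*y - 4; vanishes at y ∈ {2}. (-1, 2): f_x = 0, f = 0 — SINGULAR.
  x = 0: f_y(0, y) = 5 - 2*y; no integer root y with |y| ≤ 4.
  x = 1: f_y(1, y) = 16 - 6*y; no integer root y with |y| ≤ 4.
  x = 2: f_y(2, y) = 29 - 10*y; no integer root y with |y| ≤ 4.
  x = 3: f_y(3, y) = 44 - 14*y; no integer root y with |y| ≤ 4.
  x = 4: f_y(4, y) = 61 - 18*y; no integer root y with |y| ≤ 4.
Only singular point on the grid: (-1, 2).
Classify: substitute x = -1 + u, y = 2 + v and expand: f = u**3 + u**2*v - 2*u*v**2 + v**2.
No constant or linear terms (consistent with a singular point). Quadratic part: v**2. Cubic part: u**3 + u**2*v - 2*u*v**2.
The quadratic part v**2 is a perfect square, so there is a single (double) tangent line v = 0, i.e. y = 2. Restricting the cubic part to that line (v = 0) leaves u**3 ≠ 0, so f is not divisible by v and the branch is v² ≈ -u**3 to lowest order — this is a cusp.
Classification: cusp.


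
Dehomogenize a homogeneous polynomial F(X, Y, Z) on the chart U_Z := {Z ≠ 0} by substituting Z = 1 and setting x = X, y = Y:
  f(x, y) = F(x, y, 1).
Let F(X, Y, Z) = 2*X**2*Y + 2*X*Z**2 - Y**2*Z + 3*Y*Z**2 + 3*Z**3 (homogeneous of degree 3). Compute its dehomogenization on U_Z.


f(x, y) = 2*x**2*y + 2*x - y**2 + 3*y + 3

On U_Z we set Z = 1. Each monomial c·X^i·Y^j·Z^k in F becomes c·x^i·y^j·1^k = c·x^i·y^j.
Substituting Z = 1: F(X, Y, 1) = 2*x**2*y + 2*x - y**2 + 3*y + 3.
Note: deg(f) ≤ deg(F) = 3; strict inequality happens when F is divisible by Z (lost terms).


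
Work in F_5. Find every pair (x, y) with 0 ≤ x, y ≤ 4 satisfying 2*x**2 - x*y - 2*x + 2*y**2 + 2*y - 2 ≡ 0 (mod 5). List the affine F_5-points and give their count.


Affine F_5-points: {(0, 2), (2, 2), (2, 3), (3, 0), (3, 3)}; count = 5.

For each of the 25 pairs (x, y) ∈ F_5², evaluate f(x, y) mod 5. Record the zeros.
  x = 0: [0↦3, 1↦2, 2↦0, 3↦2, 4↦3]  zeros at y ∈ {2}
  x = 1: [0↦3, 1↦1, 2↦3, 3↦4, 4↦4]  zeros at y ∈ ∅
  x = 2: [0↦2, 1↦4, 2↦0, 3↦0, 4↦4]  zeros at y ∈ {2, 3}
  x = 3: [0↦0, 1↦1, 2↦1, 3↦0, 4↦3]  zeros at y ∈ {0, 3}
  x = 4: [0↦2, 1↦2, 2↦1, 3↦4, 4↦1]  zeros at y ∈ ∅
Collecting zeros: affine points = {(0, 2), (2, 2), (2, 3), (3, 0), (3, 3)}.
Total count |C(F_5)_aff| = 5.


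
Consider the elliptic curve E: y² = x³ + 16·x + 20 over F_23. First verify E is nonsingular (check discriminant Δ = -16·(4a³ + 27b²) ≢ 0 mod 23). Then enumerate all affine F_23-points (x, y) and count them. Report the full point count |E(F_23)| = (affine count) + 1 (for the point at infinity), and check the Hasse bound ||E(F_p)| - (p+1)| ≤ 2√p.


Affine points = {(3, 7), (3, 16), (5, 8), (5, 15), (8, 4), (8, 19), (11, 3), (11, 20), (12, 10), (12, 13), (15, 1), (15, 22), (16, 5), (16, 18), (21, 7), (21, 16), (22, 7), (22, 16)}; affine count = 18; |E(F_23)| = 19.

Discriminant check: Δ ∝ 4a³ + 27b² = 4·16³ + 27·20² = 4·4096 + 27·400 ≡ 21 (mod 23). Nonzero ⇒ E is nonsingular.
For each x ∈ F_23, compute rhs = x³ + 16·x + 20 mod 23, then count y ∈ F_23 with y² ≡ rhs.
  x = 0: rhs = 20, matching y values: none (0 points).
  x = 1: rhs = 14, matching y values: none (0 points).
  x = 2: rhs = 14, matching y values: none (0 points).
  x = 3: rhs = 3, matching y values: 7, 16 (2 points).
  x = 4: rhs = 10, matching y values: none (0 points).
  x = 5: rhs = 18, matching y values: 8, 15 (2 points).
  x = 6: rhs = 10, matching y values: none (0 points).
  x = 7: rhs = 15, matching y values: none (0 points).
  x = 8: rhs = 16, matching y values: 4, 19 (2 points).
  x = 9: rhs = 19, matching y values: none (0 points).
  x = 10: rhs = 7, matching y values: none (0 points).
  x = 11: rhs = 9, matching y values: 3, 20 (2 points).
  x = 12: rhs = 8, matching y values: 10, 13 (2 points).
  x = 13: rhs = 10, matching y values: none (0 points).
  x = 14: rhs = 21, matching y values: none (0 points).
  x = 15: rhs = 1, matching y values: 1, 22 (2 points).
  x = 16: rhs = 2, matching y values: 5, 18 (2 points).
  x = 17: rhs = 7, matching y values: none (0 points).
  x = 18: rhs = 22, matching y values: none (0 points).
  x = 19: rhs = 7, matching y values: none (0 points).
  x = 20: rhs = 14, matching y values: none (0 points).
  x = 21: rhs = 3, matching y values: 7, 16 (2 points).
  x = 22: rhs = 3, matching y values: 7, 16 (2 points).
Total affine count: 18.
Full point count |E(F_23)| = 18 + 1 = 19.
Hasse bound: |19 − (23+1)| = |-5| = 5 ≤ 2√23 ≈ 9.5917 ✓.
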